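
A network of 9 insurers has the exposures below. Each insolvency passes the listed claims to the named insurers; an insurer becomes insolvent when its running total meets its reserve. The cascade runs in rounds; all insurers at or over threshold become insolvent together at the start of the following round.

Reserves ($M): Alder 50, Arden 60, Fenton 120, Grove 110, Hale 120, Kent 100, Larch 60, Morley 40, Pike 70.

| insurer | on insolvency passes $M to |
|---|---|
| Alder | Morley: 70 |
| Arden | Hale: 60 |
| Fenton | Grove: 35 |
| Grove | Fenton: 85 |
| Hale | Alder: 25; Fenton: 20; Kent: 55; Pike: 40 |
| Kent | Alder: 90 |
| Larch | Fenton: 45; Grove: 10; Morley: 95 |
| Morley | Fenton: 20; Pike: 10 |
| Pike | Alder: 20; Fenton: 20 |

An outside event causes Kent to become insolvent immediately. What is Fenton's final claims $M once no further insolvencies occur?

Round 1 — Kent becomes insolvent (initial).
  Alder: +90 → 90 ≥ 50
Round 2 — Alder becomes insolvent.
  Morley: +70 → 70 ≥ 40
Round 3 — Morley becomes insolvent.
  Fenton: +20 → 20 < 120
  Pike: +10 → 10 < 70
No further insolvencies.

20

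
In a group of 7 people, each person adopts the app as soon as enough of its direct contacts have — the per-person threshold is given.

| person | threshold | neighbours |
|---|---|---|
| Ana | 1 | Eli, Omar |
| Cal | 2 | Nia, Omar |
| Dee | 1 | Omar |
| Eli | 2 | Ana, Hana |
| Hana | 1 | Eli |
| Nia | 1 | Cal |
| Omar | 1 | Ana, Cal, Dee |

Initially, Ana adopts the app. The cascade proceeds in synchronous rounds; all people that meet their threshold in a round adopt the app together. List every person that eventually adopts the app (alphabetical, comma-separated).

Ana, Dee, Omar

Round 1 — Ana adopts the app (initial).
Round 2 — checking thresholds:
  Eli: 1 of 2 neighbours < 2, below threshold.
  Omar: 1 of 3 neighbours ≥ 1, adopts the app.
Round 3 — checking thresholds:
  Cal: 1 of 2 neighbours < 2, below threshold.
  Dee: 1 of 1 neighbours ≥ 1, adopts the app.
  Eli: 1 of 2 neighbours < 2, below threshold.
Round 4 — no new adoptions; cascade stops.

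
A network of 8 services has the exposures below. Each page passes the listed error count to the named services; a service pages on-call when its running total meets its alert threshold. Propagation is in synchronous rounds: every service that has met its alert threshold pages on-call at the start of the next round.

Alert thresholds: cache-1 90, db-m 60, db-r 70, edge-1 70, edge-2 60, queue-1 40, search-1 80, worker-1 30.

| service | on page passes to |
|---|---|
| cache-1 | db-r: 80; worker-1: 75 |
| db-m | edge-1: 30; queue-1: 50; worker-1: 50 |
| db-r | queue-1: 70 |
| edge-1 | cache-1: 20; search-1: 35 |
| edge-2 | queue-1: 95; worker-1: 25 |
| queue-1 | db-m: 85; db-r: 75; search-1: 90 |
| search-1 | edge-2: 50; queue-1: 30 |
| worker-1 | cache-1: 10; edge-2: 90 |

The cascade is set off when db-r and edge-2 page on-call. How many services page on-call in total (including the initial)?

Round 1 — db-r, edge-2 page on-call (initial).
  queue-1: +70+95 → 165 ≥ 40
  worker-1: +25 → 25 < 30
Round 2 — queue-1 pages on-call.
  db-m: +85 → 85 ≥ 60
  search-1: +90 → 90 ≥ 80
Round 3 — db-m, search-1 page on-call.
  edge-1: +30 → 30 < 70
  worker-1: +50 → 75 ≥ 30
Round 4 — worker-1 pages on-call.
  cache-1: +10 → 10 < 90
No further pages.

6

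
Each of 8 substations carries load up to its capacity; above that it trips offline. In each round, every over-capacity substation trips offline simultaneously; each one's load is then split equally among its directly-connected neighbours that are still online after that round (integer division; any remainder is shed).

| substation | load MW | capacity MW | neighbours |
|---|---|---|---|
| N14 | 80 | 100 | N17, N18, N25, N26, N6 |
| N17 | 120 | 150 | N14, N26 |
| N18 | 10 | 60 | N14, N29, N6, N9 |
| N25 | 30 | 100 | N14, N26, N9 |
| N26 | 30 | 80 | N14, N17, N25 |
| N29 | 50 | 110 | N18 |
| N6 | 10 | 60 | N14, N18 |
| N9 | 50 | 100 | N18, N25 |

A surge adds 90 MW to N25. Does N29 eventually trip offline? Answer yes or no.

Round 1 — N25 at 120 > 100. N25 trips offline.
  N25 sheds 120 MW to N14, N26, N9: 40 each.
    N14: 80+40 = 120 > 100
    N26: 30+40 = 70 ≤ 80
    N9: 50+40 = 90 ≤ 100
Round 2 — N14 trips offline.
  N14 sheds 120 MW to N17, N18, N26, N6: 30 each.
    N17: 120+30 = 150 ≤ 150
    N18: 10+30 = 40 ≤ 60
    N26: 70+30 = 100 > 80
    N6: 10+30 = 40 ≤ 60
Round 3 — N26 trips offline.
  N26 sheds 100 MW to N17: 100 each.
    N17: 150+100 = 250 > 150
Round 4 — N17 trips offline.
  N17 sheds 250 MW: no online neighbours, lost.
No further trips.

no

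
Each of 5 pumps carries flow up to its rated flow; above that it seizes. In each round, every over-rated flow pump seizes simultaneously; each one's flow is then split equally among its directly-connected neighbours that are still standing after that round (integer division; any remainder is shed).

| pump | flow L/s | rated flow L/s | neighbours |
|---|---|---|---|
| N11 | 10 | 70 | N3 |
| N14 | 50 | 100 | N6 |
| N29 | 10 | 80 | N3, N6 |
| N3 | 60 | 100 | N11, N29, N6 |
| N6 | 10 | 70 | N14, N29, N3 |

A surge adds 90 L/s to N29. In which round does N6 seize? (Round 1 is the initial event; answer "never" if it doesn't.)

3

Round 1 — N29 at 100 > 80. N29 seizes.
  N29 sheds 100 L/s to N3, N6: 50 each.
    N3: 60+50 = 110 > 100
    N6: 10+50 = 60 ≤ 70
Round 2 — N3 seizes.
  N3 sheds 110 L/s to N11, N6: 55 each.
    N11: 10+55 = 65 ≤ 70
    N6: 60+55 = 115 > 70
Round 3 — N6 seizes.
  N6 sheds 115 L/s to N14: 115 each.
    N14: 50+115 = 165 > 100
Round 4 — N14 seizes.
  N14 sheds 165 L/s: no online neighbours, lost.
No further seizures.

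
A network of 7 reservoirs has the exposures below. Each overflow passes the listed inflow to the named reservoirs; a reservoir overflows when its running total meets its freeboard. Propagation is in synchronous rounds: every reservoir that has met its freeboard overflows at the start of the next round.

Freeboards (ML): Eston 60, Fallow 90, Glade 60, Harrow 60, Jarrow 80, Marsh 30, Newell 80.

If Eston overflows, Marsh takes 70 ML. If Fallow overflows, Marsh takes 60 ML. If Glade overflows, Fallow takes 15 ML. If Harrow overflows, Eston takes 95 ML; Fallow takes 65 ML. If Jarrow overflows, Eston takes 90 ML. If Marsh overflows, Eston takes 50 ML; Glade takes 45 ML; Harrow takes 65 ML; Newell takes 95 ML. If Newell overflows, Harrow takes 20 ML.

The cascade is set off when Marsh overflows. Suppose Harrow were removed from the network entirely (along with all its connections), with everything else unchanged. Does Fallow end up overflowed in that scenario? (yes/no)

no

With Harrow removed:
Round 1 — Marsh overflows (initial).
  Eston: +50 → 50 < 60
  Glade: +45 → 45 < 60
  Newell: +95 → 95 ≥ 80
Round 2 — Newell overflows.
No further overflows.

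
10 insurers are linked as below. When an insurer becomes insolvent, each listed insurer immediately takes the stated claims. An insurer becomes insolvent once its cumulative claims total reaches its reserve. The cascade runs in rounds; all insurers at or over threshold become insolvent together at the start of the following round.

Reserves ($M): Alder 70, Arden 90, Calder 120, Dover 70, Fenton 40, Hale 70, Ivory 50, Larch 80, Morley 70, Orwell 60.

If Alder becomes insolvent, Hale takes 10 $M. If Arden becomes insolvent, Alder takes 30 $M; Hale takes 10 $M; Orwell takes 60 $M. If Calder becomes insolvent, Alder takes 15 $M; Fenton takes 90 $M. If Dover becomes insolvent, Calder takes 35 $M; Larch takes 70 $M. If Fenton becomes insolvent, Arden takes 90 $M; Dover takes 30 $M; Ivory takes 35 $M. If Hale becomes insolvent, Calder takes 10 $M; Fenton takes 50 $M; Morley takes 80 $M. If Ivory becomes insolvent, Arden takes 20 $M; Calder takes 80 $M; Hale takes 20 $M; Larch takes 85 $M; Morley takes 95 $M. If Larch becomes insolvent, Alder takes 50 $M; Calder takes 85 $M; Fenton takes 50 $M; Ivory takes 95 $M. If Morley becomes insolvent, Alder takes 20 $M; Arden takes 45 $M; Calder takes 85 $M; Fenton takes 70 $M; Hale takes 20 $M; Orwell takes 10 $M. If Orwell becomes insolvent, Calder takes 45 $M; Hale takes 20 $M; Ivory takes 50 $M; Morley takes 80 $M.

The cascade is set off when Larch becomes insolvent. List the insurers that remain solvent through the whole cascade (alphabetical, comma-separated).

Round 1 — Larch becomes insolvent (initial).
  Alder: +50 → 50 < 70
  Calder: +85 → 85 < 120
  Fenton: +50 → 50 ≥ 40
  Ivory: +95 → 95 ≥ 50
Round 2 — Fenton, Ivory become insolvent.
  Arden: +90+20 → 110 ≥ 90
  Calder: +80 → 165 ≥ 120
  Dover: +30 → 30 < 70
  Hale: +20 → 20 < 70
  Morley: +95 → 95 ≥ 70
Round 3 — Arden, Calder, Morley become insolvent.
  Alder: +30+15+20 → 115 ≥ 70
  Hale: +10+20 → 50 < 70
  Orwell: +60+10 → 70 ≥ 60
Round 4 — Alder, Orwell become insolvent.
  Hale: +10+20 → 80 ≥ 70
Round 5 — Hale becomes insolvent.
No further insolvencies.

Dover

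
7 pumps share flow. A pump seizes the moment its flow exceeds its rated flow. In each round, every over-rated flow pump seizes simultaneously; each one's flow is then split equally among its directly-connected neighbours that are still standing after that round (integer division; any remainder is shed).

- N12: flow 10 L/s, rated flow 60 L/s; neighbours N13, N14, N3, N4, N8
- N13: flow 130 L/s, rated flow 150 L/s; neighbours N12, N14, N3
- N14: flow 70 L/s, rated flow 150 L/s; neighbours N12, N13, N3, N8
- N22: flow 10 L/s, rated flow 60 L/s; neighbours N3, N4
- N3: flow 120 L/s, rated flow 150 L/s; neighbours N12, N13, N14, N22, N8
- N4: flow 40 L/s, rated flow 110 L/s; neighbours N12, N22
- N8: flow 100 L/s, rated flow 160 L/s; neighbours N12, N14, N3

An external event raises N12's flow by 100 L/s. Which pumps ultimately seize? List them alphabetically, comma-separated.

Round 1 — N12 at 110 > 60. N12 seizes.
  N12 sheds 110 L/s to N13, N14, N3, N4, N8: 22 each.
    N13: 130+22 = 152 > 150
    N14: 70+22 = 92 ≤ 150
    N3: 120+22 = 142 ≤ 150
    N4: 40+22 = 62 ≤ 110
    N8: 100+22 = 122 ≤ 160
Round 2 — N13 seizes.
  N13 sheds 152 L/s to N14, N3: 76 each.
    N14: 92+76 = 168 > 150
    N3: 142+76 = 218 > 150
Round 3 — N14, N3 seize.
  N14 sheds 168 L/s to N8: 168 each.
    N8: 122+168 = 290 > 160
  N3 sheds 218 L/s to N22, N8: 109 each.
    N22: 10+109 = 119 > 60
    N8: 290+109 = 399 > 160
Round 4 — N22, N8 seize.
  N22 sheds 119 L/s to N4: 119 each.
    N4: 62+119 = 181 > 110
  N8 sheds 399 L/s: no online neighbours, lost.
Round 5 — N4 seizes.
  N4 sheds 181 L/s: no online neighbours, lost.
No further seizures.

N12, N13, N14, N22, N3, N4, N8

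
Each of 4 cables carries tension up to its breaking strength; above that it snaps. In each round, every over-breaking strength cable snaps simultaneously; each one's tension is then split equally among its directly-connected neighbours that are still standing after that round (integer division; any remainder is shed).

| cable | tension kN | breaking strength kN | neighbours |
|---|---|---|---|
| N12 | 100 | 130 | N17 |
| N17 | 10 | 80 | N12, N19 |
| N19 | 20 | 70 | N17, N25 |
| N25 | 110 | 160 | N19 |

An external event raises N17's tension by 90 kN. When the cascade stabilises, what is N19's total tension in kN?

Round 1 — N17 at 100 > 80. N17 snaps.
  N17 sheds 100 kN to N12, N19: 50 each.
    N12: 100+50 = 150 > 130
    N19: 20+50 = 70 ≤ 70
Round 2 — N12 snaps.
  N12 sheds 150 kN: no online neighbours, lost.
No further breaks.

70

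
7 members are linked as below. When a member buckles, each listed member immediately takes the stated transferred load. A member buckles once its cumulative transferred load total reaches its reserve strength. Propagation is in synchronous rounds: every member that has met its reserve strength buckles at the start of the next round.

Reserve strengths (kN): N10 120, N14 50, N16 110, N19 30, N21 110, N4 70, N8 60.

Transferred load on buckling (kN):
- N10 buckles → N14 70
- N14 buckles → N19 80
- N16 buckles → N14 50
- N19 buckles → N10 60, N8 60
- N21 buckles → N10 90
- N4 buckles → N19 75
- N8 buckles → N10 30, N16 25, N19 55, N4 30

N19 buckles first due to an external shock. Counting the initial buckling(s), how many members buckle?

Round 1 — N19 buckles (initial).
  N10: +60 → 60 < 120
  N8: +60 → 60 ≥ 60
Round 2 — N8 buckles.
  N10: +30 → 90 < 120
  N16: +25 → 25 < 110
  N4: +30 → 30 < 70
No further bucklings.

2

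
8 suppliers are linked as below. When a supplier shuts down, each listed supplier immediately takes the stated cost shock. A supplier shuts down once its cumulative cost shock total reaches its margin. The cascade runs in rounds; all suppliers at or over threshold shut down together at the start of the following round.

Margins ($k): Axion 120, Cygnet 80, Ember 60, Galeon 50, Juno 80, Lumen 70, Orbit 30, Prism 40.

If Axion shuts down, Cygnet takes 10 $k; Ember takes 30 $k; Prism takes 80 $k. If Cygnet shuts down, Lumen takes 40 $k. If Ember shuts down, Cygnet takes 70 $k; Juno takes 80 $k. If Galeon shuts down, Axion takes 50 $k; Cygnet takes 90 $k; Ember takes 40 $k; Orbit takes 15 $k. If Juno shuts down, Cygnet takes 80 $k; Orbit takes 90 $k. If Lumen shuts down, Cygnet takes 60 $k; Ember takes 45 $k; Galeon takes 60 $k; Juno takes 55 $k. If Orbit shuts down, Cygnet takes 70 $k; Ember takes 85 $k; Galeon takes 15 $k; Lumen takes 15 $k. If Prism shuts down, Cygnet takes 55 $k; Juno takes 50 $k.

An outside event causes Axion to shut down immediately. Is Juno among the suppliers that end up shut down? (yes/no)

no

Round 1 — Axion shuts down (initial).
  Cygnet: +10 → 10 < 80
  Ember: +30 → 30 < 60
  Prism: +80 → 80 ≥ 40
Round 2 — Prism shuts down.
  Cygnet: +55 → 65 < 80
  Juno: +50 → 50 < 80
No further shutdowns.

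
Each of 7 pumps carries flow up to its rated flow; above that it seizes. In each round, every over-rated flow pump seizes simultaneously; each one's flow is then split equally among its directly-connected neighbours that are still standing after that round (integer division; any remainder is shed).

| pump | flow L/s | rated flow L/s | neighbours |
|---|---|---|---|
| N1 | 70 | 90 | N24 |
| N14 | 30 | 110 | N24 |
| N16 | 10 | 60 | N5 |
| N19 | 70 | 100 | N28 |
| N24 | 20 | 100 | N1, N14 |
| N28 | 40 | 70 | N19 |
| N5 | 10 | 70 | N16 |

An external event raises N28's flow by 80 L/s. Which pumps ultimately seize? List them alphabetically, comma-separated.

N19, N28

Round 1 — N28 at 120 > 70. N28 seizes.
  N28 sheds 120 L/s to N19: 120 each.
    N19: 70+120 = 190 > 100
Round 2 — N19 seizes.
  N19 sheds 190 L/s: no online neighbours, lost.
No further seizures.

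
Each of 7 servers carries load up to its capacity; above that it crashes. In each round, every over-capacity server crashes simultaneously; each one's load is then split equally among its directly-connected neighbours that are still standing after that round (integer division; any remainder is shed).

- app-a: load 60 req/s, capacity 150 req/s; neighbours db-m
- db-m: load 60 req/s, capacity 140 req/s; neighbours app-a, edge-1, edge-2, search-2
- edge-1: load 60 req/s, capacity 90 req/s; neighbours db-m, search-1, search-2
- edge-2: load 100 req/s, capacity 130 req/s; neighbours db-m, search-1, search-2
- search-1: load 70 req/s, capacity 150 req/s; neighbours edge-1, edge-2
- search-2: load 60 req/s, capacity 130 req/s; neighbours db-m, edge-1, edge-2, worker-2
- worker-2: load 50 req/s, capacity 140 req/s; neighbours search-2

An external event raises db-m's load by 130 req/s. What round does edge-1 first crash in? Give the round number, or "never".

Round 1 — db-m at 190 > 140. db-m crashes.
  db-m sheds 190 req/s to app-a, edge-1, edge-2, search-2: 47 each (2 lost).
    app-a: 60+47 = 107 ≤ 150
    edge-1: 60+47 = 107 > 90
    edge-2: 100+47 = 147 > 130
    search-2: 60+47 = 107 ≤ 130
Round 2 — edge-1, edge-2 crash.
  edge-1 sheds 107 req/s to search-1, search-2: 53 each (1 lost).
    search-1: 70+53 = 123 ≤ 150
    search-2: 107+53 = 160 > 130
  edge-2 sheds 147 req/s to search-1, search-2: 73 each (1 lost).
    search-1: 123+73 = 196 > 150
    search-2: 160+73 = 233 > 130
Round 3 — search-1, search-2 crash.
  search-1 sheds 196 req/s: no online neighbours, lost.
  search-2 sheds 233 req/s to worker-2: 233 each.
    worker-2: 50+233 = 283 > 140
Round 4 — worker-2 crashes.
  worker-2 sheds 283 req/s: no online neighbours, lost.
No further crashes.

2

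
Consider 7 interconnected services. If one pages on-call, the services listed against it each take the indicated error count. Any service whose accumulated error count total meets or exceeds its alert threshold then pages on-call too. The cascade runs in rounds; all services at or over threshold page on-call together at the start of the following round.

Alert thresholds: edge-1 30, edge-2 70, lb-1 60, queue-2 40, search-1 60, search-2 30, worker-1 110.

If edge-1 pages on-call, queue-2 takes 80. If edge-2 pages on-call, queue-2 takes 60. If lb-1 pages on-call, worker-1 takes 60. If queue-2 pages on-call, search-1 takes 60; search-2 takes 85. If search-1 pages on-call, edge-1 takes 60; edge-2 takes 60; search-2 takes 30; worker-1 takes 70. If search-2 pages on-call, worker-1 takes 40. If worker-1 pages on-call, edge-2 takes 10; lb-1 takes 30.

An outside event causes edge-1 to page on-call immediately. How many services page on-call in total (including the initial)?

6

Round 1 — edge-1 pages on-call (initial).
  queue-2: +80 → 80 ≥ 40
Round 2 — queue-2 pages on-call.
  search-1: +60 → 60 ≥ 60
  search-2: +85 → 85 ≥ 30
Round 3 — search-1, search-2 page on-call.
  edge-2: +60 → 60 < 70
  worker-1: +70+40 → 110 ≥ 110
Round 4 — worker-1 pages on-call.
  edge-2: +10 → 70 ≥ 70
  lb-1: +30 → 30 < 60
Round 5 — edge-2 pages on-call.
No further pages.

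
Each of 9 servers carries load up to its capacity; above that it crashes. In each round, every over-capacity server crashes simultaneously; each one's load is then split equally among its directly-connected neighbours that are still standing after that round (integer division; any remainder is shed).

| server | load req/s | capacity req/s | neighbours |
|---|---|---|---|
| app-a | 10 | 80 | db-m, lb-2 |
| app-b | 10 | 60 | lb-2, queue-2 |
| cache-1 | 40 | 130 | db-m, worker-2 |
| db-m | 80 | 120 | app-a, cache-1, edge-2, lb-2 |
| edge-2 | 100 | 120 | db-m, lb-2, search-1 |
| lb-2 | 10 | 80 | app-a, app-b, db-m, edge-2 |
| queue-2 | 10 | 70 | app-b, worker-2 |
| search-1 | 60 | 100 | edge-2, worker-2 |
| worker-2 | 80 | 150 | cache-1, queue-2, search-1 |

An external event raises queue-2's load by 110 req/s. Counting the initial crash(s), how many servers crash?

2

Round 1 — queue-2 at 120 > 70. queue-2 crashes.
  queue-2 sheds 120 req/s to app-b, worker-2: 60 each.
    app-b: 10+60 = 70 > 60
    worker-2: 80+60 = 140 ≤ 150
Round 2 — app-b crashes.
  app-b sheds 70 req/s to lb-2: 70 each.
    lb-2: 10+70 = 80 ≤ 80
No further crashes.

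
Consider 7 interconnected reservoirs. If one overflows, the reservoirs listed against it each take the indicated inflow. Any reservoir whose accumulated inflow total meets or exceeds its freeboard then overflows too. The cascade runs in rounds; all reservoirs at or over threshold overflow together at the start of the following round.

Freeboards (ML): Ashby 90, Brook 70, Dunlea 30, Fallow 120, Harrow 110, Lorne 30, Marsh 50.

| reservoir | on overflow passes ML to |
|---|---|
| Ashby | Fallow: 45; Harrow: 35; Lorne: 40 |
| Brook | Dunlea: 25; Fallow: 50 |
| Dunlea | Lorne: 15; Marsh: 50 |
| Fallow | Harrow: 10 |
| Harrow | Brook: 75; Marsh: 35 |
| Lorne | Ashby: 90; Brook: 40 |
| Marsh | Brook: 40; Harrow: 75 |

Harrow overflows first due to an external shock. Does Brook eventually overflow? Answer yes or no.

yes

Round 1 — Harrow overflows (initial).
  Brook: +75 → 75 ≥ 70
  Marsh: +35 → 35 < 50
Round 2 — Brook overflows.
  Dunlea: +25 → 25 < 30
  Fallow: +50 → 50 < 120
No further overflows.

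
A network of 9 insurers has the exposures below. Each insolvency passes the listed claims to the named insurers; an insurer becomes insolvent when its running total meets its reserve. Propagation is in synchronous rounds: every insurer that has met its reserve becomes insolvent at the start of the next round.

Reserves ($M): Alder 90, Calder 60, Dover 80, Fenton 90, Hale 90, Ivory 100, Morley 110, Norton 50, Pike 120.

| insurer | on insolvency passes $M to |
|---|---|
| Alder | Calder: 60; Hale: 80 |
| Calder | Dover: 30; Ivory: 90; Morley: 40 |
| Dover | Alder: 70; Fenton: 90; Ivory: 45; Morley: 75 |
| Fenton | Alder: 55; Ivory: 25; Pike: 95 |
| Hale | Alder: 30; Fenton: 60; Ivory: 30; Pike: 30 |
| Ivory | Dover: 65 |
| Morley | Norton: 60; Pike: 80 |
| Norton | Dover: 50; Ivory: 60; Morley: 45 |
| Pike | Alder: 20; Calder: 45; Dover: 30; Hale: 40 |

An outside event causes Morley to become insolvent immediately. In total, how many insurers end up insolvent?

Round 1 — Morley becomes insolvent (initial).
  Norton: +60 → 60 ≥ 50
  Pike: +80 → 80 < 120
Round 2 — Norton becomes insolvent.
  Dover: +50 → 50 < 80
  Ivory: +60 → 60 < 100
No further insolvencies.

2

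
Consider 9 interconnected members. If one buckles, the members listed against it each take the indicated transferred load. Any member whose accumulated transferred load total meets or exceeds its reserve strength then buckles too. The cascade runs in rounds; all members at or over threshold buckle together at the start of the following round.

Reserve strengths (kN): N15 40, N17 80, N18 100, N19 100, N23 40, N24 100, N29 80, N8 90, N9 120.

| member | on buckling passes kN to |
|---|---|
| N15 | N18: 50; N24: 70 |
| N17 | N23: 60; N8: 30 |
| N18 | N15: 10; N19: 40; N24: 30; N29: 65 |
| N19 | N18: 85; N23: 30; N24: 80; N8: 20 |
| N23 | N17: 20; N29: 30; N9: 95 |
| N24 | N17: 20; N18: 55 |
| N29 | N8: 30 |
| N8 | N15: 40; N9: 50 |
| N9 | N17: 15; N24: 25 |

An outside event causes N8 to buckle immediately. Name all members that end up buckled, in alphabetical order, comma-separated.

N15, N8

Round 1 — N8 buckles (initial).
  N15: +40 → 40 ≥ 40
  N9: +50 → 50 < 120
Round 2 — N15 buckles.
  N18: +50 → 50 < 100
  N24: +70 → 70 < 100
No further bucklings.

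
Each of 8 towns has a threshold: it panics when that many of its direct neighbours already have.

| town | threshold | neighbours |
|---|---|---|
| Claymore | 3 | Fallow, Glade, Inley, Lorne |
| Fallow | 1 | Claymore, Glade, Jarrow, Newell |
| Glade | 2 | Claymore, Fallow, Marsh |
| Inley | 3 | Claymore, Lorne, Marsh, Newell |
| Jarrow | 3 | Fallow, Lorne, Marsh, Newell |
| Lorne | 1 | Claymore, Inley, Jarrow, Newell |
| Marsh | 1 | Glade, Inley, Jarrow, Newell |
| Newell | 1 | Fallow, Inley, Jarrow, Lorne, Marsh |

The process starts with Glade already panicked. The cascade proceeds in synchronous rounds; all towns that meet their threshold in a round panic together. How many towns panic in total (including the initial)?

8

Round 1 — Glade panics (initial).
Round 2 — checking thresholds:
  Claymore: 1 of 4 neighbours < 3, not yet.
  Fallow: 1 of 4 neighbours ≥ 1, panics.
  Marsh: 1 of 4 neighbours ≥ 1, panics.
Round 3 — checking thresholds:
  Claymore: 2 of 4 neighbours < 3, not yet.
  Inley: 1 of 4 neighbours < 3, not yet.
  Jarrow: 2 of 4 neighbours < 3, not yet.
  Newell: 2 of 5 neighbours ≥ 1, panics.
Round 4 — checking thresholds:
  Claymore: 2 of 4 neighbours < 3, not yet.
  Inley: 2 of 4 neighbours < 3, not yet.
  Jarrow: 3 of 4 neighbours ≥ 3, panics.
  Lorne: 1 of 4 neighbours ≥ 1, panics.
Round 5 — checking thresholds:
  Claymore: 3 of 4 neighbours ≥ 3, panics.
  Inley: 3 of 4 neighbours ≥ 3, panics.
Round 6 — no new panics; cascade stops.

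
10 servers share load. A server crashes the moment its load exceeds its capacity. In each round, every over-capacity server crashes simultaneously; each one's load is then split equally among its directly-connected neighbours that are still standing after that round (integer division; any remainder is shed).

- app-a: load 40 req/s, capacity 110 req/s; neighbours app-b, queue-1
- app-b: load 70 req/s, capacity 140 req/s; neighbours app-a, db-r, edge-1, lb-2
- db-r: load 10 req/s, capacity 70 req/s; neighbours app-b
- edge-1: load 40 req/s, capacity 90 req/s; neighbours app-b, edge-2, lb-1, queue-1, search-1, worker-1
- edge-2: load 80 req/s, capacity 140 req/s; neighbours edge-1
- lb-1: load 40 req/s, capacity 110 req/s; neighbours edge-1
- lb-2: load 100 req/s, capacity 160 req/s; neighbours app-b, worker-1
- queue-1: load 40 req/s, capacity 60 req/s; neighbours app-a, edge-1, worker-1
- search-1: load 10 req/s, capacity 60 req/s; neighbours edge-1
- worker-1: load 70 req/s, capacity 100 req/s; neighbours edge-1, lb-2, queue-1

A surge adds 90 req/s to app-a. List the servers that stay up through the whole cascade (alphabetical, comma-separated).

edge-2, lb-1, search-1

Round 1 — app-a at 130 > 110. app-a crashes.
  app-a sheds 130 req/s to app-b, queue-1: 65 each.
    app-b: 70+65 = 135 ≤ 140
    queue-1: 40+65 = 105 > 60
Round 2 — queue-1 crashes.
  queue-1 sheds 105 req/s to edge-1, worker-1: 52 each (1 lost).
    edge-1: 40+52 = 92 > 90
    worker-1: 70+52 = 122 > 100
Round 3 — edge-1, worker-1 crash.
  edge-1 sheds 92 req/s to app-b, edge-2, lb-1, search-1: 23 each.
    app-b: 135+23 = 158 > 140
    edge-2: 80+23 = 103 ≤ 140
    lb-1: 40+23 = 63 ≤ 110
    search-1: 10+23 = 33 ≤ 60
  worker-1 sheds 122 req/s to lb-2: 122 each.
    lb-2: 100+122 = 222 > 160
Round 4 — app-b, lb-2 crash.
  app-b sheds 158 req/s to db-r: 158 each.
    db-r: 10+158 = 168 > 70
  lb-2 sheds 222 req/s: no online neighbours, lost.
Round 5 — db-r crashes.
  db-r sheds 168 req/s: no online neighbours, lost.
No further crashes.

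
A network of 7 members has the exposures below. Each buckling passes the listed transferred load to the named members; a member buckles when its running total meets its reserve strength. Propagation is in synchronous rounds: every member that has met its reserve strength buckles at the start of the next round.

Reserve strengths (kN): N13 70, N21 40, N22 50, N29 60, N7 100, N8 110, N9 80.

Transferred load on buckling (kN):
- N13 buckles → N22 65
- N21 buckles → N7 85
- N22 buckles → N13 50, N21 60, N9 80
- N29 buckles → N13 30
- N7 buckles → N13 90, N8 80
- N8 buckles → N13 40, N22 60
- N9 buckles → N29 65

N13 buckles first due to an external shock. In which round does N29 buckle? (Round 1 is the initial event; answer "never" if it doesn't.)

4

Round 1 — N13 buckles (initial).
  N22: +65 → 65 ≥ 50
Round 2 — N22 buckles.
  N21: +60 → 60 ≥ 40
  N9: +80 → 80 ≥ 80
Round 3 — N21, N9 buckle.
  N29: +65 → 65 ≥ 60
  N7: +85 → 85 < 100
Round 4 — N29 buckles.
No further bucklings.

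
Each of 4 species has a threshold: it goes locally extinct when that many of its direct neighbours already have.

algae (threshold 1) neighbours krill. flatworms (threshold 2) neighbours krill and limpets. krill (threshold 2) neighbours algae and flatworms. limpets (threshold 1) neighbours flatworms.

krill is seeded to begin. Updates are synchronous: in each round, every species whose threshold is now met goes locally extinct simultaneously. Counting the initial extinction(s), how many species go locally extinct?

2

Round 1 — krill goes locally extinct (initial).
Round 2 — checking thresholds:
  algae: 1 of 1 neighbours ≥ 1, goes locally extinct.
  flatworms: 1 of 2 neighbours < 2, holds.
Round 3 — no new extinctions; cascade stops.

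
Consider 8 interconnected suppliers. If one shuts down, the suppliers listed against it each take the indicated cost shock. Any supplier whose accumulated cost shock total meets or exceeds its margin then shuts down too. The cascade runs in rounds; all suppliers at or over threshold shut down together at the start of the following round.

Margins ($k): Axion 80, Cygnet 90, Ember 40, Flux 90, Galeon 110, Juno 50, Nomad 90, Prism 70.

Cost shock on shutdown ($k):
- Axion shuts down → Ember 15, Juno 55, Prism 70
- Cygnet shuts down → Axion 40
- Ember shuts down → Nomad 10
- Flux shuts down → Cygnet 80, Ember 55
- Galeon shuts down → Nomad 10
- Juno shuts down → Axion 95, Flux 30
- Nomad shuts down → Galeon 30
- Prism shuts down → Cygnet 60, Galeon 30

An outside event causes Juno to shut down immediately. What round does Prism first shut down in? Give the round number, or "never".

Round 1 — Juno shuts down (initial).
  Axion: +95 → 95 ≥ 80
  Flux: +30 → 30 < 90
Round 2 — Axion shuts down.
  Ember: +15 → 15 < 40
  Prism: +70 → 70 ≥ 70
Round 3 — Prism shuts down.
  Cygnet: +60 → 60 < 90
  Galeon: +30 → 30 < 110
No further shutdowns.

3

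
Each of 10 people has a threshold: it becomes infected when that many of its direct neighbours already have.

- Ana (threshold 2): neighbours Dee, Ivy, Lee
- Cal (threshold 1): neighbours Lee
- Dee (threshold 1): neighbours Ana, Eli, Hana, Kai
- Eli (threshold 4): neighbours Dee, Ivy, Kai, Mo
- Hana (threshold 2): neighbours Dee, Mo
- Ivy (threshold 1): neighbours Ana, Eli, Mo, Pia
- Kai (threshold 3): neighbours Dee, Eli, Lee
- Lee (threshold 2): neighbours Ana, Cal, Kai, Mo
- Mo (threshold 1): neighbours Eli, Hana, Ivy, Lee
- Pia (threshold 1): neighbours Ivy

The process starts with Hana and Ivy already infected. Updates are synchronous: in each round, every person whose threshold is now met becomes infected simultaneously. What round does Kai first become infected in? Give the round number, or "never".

Round 1 — Hana, Ivy become infected (initial).
Round 2 — checking thresholds:
  Ana: 1 of 3 neighbours < 2, below threshold.
  Dee: 1 of 4 neighbours ≥ 1, becomes infected.
  Eli: 1 of 4 neighbours < 4, below threshold.
  Mo: 2 of 4 neighbours ≥ 1, becomes infected.
  Pia: 1 of 1 neighbours ≥ 1, becomes infected.
Round 3 — checking thresholds:
  Ana: 2 of 3 neighbours ≥ 2, becomes infected.
  Eli: 3 of 4 neighbours < 4, below threshold.
  Kai: 1 of 3 neighbours < 3, below threshold.
  Lee: 1 of 4 neighbours < 2, below threshold.
Round 4 — checking thresholds:
  Eli: 3 of 4 neighbours < 4, below threshold.
  Kai: 1 of 3 neighbours < 3, below threshold.
  Lee: 2 of 4 neighbours ≥ 2, becomes infected.
Round 5 — checking thresholds:
  Cal: 1 of 1 neighbours ≥ 1, becomes infected.
  Eli: 3 of 4 neighbours < 4, below threshold.
  Kai: 2 of 3 neighbours < 3, below threshold.
Round 6 — no new infections; cascade stops.

never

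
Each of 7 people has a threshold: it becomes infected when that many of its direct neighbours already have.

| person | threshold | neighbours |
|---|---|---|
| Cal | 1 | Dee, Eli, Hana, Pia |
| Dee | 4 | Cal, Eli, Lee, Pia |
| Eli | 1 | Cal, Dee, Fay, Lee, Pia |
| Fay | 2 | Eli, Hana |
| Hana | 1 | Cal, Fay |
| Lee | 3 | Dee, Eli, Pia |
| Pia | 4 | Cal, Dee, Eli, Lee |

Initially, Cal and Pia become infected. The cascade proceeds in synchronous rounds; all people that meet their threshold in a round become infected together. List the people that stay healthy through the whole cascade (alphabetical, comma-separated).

Dee, Lee

Round 1 — Cal, Pia become infected (initial).
Round 2 — checking thresholds:
  Dee: 2 of 4 neighbours < 4, holds.
  Eli: 2 of 5 neighbours ≥ 1, becomes infected.
  Hana: 1 of 2 neighbours ≥ 1, becomes infected.
  Lee: 1 of 3 neighbours < 3, holds.
Round 3 — checking thresholds:
  Dee: 3 of 4 neighbours < 4, holds.
  Fay: 2 of 2 neighbours ≥ 2, becomes infected.
  Lee: 2 of 3 neighbours < 3, holds.
Round 4 — no new infections; cascade stops.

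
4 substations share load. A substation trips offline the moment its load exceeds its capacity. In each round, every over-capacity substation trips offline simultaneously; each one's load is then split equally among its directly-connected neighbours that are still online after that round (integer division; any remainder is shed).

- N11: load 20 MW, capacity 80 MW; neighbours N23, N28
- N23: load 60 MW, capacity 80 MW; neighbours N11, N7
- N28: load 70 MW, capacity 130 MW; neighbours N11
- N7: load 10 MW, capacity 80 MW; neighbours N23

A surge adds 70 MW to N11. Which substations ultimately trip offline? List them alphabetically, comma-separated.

N11, N23, N7

Round 1 — N11 at 90 > 80. N11 trips offline.
  N11 sheds 90 MW to N23, N28: 45 each.
    N23: 60+45 = 105 > 80
    N28: 70+45 = 115 ≤ 130
Round 2 — N23 trips offline.
  N23 sheds 105 MW to N7: 105 each.
    N7: 10+105 = 115 > 80
Round 3 — N7 trips offline.
  N7 sheds 115 MW: no online neighbours, lost.
No further trips.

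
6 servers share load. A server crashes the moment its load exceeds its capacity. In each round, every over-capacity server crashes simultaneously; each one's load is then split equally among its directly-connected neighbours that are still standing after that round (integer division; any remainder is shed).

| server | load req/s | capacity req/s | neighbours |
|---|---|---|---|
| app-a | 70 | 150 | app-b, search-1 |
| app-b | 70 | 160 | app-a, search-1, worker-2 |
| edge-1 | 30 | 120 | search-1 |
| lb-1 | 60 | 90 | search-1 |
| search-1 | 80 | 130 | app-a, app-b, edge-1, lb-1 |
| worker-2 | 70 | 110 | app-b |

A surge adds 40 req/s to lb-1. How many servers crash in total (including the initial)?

2

Round 1 — lb-1 at 100 > 90. lb-1 crashes.
  lb-1 sheds 100 req/s to search-1: 100 each.
    search-1: 80+100 = 180 > 130
Round 2 — search-1 crashes.
  search-1 sheds 180 req/s to app-a, app-b, edge-1: 60 each.
    app-a: 70+60 = 130 ≤ 150
    app-b: 70+60 = 130 ≤ 160
    edge-1: 30+60 = 90 ≤ 120
No further crashes.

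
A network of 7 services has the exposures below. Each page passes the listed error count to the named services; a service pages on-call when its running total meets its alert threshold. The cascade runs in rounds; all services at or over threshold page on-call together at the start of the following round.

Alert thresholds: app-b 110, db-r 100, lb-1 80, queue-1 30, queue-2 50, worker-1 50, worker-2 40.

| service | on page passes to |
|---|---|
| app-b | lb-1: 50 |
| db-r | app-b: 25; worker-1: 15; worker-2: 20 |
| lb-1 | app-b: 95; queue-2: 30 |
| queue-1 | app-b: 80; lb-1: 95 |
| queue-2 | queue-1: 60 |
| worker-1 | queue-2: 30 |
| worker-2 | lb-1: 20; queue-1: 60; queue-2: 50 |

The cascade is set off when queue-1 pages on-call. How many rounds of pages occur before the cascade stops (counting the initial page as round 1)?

Round 1 — queue-1 pages on-call (initial).
  app-b: +80 → 80 < 110
  lb-1: +95 → 95 ≥ 80
Round 2 — lb-1 pages on-call.
  app-b: +95 → 175 ≥ 110
  queue-2: +30 → 30 < 50
Round 3 — app-b pages on-call.
No further pages.

3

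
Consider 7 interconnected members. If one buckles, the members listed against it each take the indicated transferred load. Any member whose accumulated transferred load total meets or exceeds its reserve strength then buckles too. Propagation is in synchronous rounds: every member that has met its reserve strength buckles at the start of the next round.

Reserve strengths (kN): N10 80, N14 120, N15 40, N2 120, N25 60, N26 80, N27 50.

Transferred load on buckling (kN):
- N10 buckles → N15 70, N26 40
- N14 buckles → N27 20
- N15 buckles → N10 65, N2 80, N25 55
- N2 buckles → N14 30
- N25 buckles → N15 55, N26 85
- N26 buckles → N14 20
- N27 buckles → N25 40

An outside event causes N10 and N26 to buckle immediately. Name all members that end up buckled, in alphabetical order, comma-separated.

Round 1 — N10, N26 buckle (initial).
  N14: +20 → 20 < 120
  N15: +70 → 70 ≥ 40
Round 2 — N15 buckles.
  N2: +80 → 80 < 120
  N25: +55 → 55 < 60
No further bucklings.

N10, N15, N26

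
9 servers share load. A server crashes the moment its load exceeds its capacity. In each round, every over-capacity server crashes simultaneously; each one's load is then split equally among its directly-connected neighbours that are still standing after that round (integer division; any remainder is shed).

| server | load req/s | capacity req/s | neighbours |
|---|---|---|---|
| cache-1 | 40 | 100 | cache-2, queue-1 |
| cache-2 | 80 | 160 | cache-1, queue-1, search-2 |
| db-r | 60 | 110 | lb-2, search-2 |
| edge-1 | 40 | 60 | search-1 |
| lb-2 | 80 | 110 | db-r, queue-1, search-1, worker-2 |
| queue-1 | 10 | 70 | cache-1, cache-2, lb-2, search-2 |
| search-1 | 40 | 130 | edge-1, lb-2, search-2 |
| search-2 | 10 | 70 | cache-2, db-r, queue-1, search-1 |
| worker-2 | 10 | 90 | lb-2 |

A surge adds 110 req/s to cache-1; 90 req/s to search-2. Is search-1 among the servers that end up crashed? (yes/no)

Round 1 — cache-1 at 150 > 100; search-2 at 100 > 70. cache-1, search-2 crash.
  cache-1 sheds 150 req/s to cache-2, queue-1: 75 each.
    cache-2: 80+75 = 155 ≤ 160
    queue-1: 10+75 = 85 > 70
  search-2 sheds 100 req/s to cache-2, db-r, queue-1, search-1: 25 each.
    cache-2: 155+25 = 180 > 160
    db-r: 60+25 = 85 ≤ 110
    queue-1: 85+25 = 110 > 70
    search-1: 40+25 = 65 ≤ 130
Round 2 — cache-2, queue-1 crash.
  cache-2 sheds 180 req/s: no online neighbours, lost.
  queue-1 sheds 110 req/s to lb-2: 110 each.
    lb-2: 80+110 = 190 > 110
Round 3 — lb-2 crashes.
  lb-2 sheds 190 req/s to db-r, search-1, worker-2: 63 each (1 lost).
    db-r: 85+63 = 148 > 110
    search-1: 65+63 = 128 ≤ 130
    worker-2: 10+63 = 73 ≤ 90
Round 4 — db-r crashes.
  db-r sheds 148 req/s: no online neighbours, lost.
No further crashes.

no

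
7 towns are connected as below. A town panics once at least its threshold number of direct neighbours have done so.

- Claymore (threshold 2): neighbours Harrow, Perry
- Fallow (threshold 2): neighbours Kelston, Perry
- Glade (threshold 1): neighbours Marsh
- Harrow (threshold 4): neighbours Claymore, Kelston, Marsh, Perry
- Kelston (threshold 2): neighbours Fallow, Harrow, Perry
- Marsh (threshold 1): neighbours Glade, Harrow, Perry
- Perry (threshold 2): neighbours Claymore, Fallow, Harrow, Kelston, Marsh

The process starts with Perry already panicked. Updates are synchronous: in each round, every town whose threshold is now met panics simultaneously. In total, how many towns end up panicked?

Round 1 — Perry panics (initial).
Round 2 — checking thresholds:
  Claymore: 1 of 2 neighbours < 2, not yet.
  Fallow: 1 of 2 neighbours < 2, not yet.
  Harrow: 1 of 4 neighbours < 4, not yet.
  Kelston: 1 of 3 neighbours < 2, not yet.
  Marsh: 1 of 3 neighbours ≥ 1, panics.
Round 3 — checking thresholds:
  Claymore: 1 of 2 neighbours < 2, not yet.
  Fallow: 1 of 2 neighbours < 2, not yet.
  Glade: 1 of 1 neighbours ≥ 1, panics.
  Harrow: 2 of 4 neighbours < 4, not yet.
  Kelston: 1 of 3 neighbours < 2, not yet.
Round 4 — no new panics; cascade stops.

3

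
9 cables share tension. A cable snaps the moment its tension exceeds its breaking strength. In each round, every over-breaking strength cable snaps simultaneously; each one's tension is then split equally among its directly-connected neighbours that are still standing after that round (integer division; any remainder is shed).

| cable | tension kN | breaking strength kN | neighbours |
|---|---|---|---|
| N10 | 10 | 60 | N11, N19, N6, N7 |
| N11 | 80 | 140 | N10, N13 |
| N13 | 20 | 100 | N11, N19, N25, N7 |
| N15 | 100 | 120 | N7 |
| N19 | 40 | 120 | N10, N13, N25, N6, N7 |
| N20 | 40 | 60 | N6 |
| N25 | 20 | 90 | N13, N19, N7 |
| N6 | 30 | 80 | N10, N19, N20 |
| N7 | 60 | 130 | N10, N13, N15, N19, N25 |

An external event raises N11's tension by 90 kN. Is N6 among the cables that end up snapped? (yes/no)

Round 1 — N11 at 170 > 140. N11 snaps.
  N11 sheds 170 kN to N10, N13: 85 each.
    N10: 10+85 = 95 > 60
    N13: 20+85 = 105 > 100
Round 2 — N10, N13 snap.
  N10 sheds 95 kN to N19, N6, N7: 31 each (2 lost).
    N19: 40+31 = 71 ≤ 120
    N6: 30+31 = 61 ≤ 80
    N7: 60+31 = 91 ≤ 130
  N13 sheds 105 kN to N19, N25, N7: 35 each.
    N19: 71+35 = 106 ≤ 120
    N25: 20+35 = 55 ≤ 90
    N7: 91+35 = 126 ≤ 130
No further breaks.

no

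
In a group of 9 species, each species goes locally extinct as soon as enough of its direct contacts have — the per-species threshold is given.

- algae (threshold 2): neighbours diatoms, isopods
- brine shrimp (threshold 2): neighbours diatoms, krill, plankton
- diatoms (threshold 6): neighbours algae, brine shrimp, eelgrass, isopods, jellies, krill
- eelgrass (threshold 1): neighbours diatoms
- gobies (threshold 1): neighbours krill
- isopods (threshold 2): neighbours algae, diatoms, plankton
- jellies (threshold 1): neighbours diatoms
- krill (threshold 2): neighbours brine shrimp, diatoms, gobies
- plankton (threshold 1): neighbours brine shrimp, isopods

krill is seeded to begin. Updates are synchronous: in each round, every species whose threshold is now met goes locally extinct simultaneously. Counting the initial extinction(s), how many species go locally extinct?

2

Round 1 — krill goes locally extinct (initial).
Round 2 — checking thresholds:
  brine shrimp: 1 of 3 neighbours < 2, not yet.
  diatoms: 1 of 6 neighbours < 6, not yet.
  gobies: 1 of 1 neighbours ≥ 1, goes locally extinct.
Round 3 — no new extinctions; cascade stops.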